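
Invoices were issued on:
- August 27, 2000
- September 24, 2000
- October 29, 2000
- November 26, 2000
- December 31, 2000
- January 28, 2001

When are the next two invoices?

These are Sundays with 28, 35, 28, 35, 28-day gaps.
Each is the final Sunday of its month — October 29, 2000 is past the 28th, so '4th Sunday' doesn't fit.
February 2001 ends with Sunday February 25, 2001.
Last Sunday of March 2001: March 25, 2001.

February 25, 2001; March 25, 2001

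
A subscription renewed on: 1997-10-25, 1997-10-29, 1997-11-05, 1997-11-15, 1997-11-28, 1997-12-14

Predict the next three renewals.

1998-01-02, 1998-01-24, 1998-02-18

Gaps: 4, 7, 10, 13, 16 days — each gap is 3 larger than the previous one.
Next gap: 19 days. 1997-12-14 + 19 days = 1998-01-02.
Next gap: 22 days. 1998-01-02 + 22 days = 1998-01-24.
Next gap: 25 days. 1998-01-24 + 25 days = 1998-02-18.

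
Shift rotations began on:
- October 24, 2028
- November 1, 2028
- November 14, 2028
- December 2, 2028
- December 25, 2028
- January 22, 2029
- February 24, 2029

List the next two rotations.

Gaps: 8, 13, 18, 23, 28, 33 days — each gap is 5 larger than the previous one.
Next gap: 38 days. February 24, 2029 + 38 days = April 3, 2029.
Next gap: 43 days. April 3, 2029 + 43 days = May 16, 2029.

April 3, 2029; May 16, 2029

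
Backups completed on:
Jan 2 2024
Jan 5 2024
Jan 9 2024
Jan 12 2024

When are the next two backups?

Jan 16 2024, Jan 19 2024

The gap pattern 3, 4, 3 repeats every 2 events.
These are the Tuesdays and Fridays of each week.
Next Tuesday: Jan 16 2024.
Next Friday: Jan 19 2024.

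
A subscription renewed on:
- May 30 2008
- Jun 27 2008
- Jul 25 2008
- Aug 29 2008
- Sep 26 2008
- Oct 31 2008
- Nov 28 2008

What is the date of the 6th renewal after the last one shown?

All Fridays; the gaps (28, 28, 35, 28, 35, 28) vary with month length.
This is the last Friday of each month.
Last Friday of December 2008: Dec 26 2008.
January 2009 ends with Friday Jan 30 2009.
Last Friday of February 2009: Feb 27 2009.
Last Friday of March 2009: Mar 27 2009.
April 2009 ends with Friday Apr 24 2009.
May 2009 ends with Friday May 29 2009.

May 29 2009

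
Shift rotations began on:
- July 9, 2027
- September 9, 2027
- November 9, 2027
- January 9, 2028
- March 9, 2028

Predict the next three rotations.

Gaps: 62, 61, 61, 60 days — not constant. Every event is on the 9th of the month.
Pattern: the 9th of every 2 months.
Next: May 2028 → May 9, 2028.
Next: July 2028 → July 9, 2028.
September 2028: September 9, 2028.

May 9, 2028; July 9, 2028; September 9, 2028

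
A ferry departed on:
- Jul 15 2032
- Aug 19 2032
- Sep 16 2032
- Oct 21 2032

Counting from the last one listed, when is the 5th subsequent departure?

Mar 17 2033

These are Thursdays at 28- or 35-day spacing (35, 28, 35).
The pattern: 3rd Thursday of the month.
November 2032 — 3rd Thursday is Nov 18 2032.
3rd Thursday of December 2032: Dec 16 2032.
3rd Thursday of January 2033: Jan 20 2033.
3rd Thursday of February 2033: Feb 17 2033.
3rd Thursday of March 2033: Mar 17 2033.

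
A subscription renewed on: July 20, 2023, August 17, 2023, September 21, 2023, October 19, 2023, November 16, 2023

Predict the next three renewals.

December 21, 2023; January 18, 2024; February 15, 2024

Gaps: 28, 35, 28, 28 days — a mix of 28 and 35. Every date is a Thursday.
Each is the 3rd Thursday of its month.
December 2023 — 3rd Thursday is December 21, 2023.
January 2024 — 3rd Thursday is January 18, 2024.
3rd Thursday of February 2024: February 15, 2024.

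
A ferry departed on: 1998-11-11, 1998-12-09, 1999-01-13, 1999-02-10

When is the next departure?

1999-03-10

All dates are Wednesdays, 28, 35, 28 days apart.
Specifically, the 2nd Wednesday of each month.
2nd Wednesday of March 1999: 1999-03-10.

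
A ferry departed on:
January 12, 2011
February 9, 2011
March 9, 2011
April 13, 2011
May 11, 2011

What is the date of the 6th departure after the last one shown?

Gaps: 28, 28, 35, 28 days — a mix of 28 and 35. Every date is a Wednesday.
Each is the 2nd Wednesday of its month.
2nd Wednesday of June 2011: June 8, 2011.
2nd Wednesday of July 2011: July 13, 2011.
2nd Wednesday of August 2011: August 10, 2011.
September 2011 — 2nd Wednesday is September 14, 2011.
October 2011 — 2nd Wednesday is October 12, 2011.
2nd Wednesday of November 2011: November 9, 2011.

November 9, 2011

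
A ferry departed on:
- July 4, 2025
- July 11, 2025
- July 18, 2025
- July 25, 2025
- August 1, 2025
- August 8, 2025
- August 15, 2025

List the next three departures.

Every event comes 7 days after the last (7, 7, 7, 7, 7, 7).
August 15, 2025 + 7 days = August 22, 2025.
August 22, 2025 + 7 days = August 29, 2025.
August 29, 2025 + 7 days = September 5, 2025.

August 22, 2025; August 29, 2025; September 5, 2025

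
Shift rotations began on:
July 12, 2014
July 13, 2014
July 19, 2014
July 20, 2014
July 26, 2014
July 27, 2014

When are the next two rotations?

The gap pattern 1, 6, 1, 6, 1 repeats every 2 events.
These are the Saturdays and Sundays of each week.
The following Saturday is August 2, 2014.
Next Sunday: August 3, 2014.

August 2, 2014; August 3, 2014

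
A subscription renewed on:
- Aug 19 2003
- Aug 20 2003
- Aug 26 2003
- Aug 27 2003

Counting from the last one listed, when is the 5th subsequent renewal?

The gap pattern 1, 6, 1 repeats every 2 events.
These are the Tuesdays and Wednesdays of each week.
The following Tuesday is Sep 2 2003.
Next Wednesday: Sep 3 2003.
Next Tuesday: Sep 9 2003.
The following Wednesday is Sep 10 2003.
The following Tuesday is Sep 16 2003.

Sep 16 2003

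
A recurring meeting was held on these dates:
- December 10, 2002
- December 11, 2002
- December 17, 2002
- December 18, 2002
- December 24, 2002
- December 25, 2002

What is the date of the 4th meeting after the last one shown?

January 8, 2003

Every event lands on a Tuesday or Wednesday (gaps cycle 1, 6, 1, 6, 1).
So the schedule is: every Tuesday and Wednesday.
The following Tuesday is December 31, 2002.
The following Wednesday is January 1, 2003.
The following Tuesday is January 7, 2003.
Next Wednesday: January 8, 2003.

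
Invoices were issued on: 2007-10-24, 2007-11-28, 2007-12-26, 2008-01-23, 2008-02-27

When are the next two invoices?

2008-03-26, 2008-04-23

All dates are Wednesdays, 35, 28, 28, 35 days apart.
Specifically, the 4th Wednesday of each month.
4th Wednesday of March 2008: 2008-03-26.
4th Wednesday of April 2008: 2008-04-23.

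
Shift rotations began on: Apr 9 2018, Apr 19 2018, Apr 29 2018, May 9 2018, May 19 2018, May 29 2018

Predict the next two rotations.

The spacing is 10, 10, 10, 10, 10 days — always 10 days.
May 29 2018 + 10 days = Jun 8 2018.
Jun 8 2018 + 10 days = Jun 18 2018.

Jun 8 2018, Jun 18 2018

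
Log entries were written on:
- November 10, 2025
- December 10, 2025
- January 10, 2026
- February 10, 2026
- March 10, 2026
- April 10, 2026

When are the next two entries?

The day-of-month is always 10 (30, 31, 31, 28, 31 days between events).
So this recurs on the 10th of each month.
May 2026: May 10, 2026.
June 2026: June 10, 2026.

May 10, 2026; June 10, 2026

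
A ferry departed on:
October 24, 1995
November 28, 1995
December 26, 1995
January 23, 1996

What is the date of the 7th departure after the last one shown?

All dates are Tuesdays, 35, 28, 28 days apart.
Specifically, the 4th Tuesday of each month.
4th Tuesday of February 1996: February 27, 1996.
March 1996 — 4th Tuesday is March 26, 1996.
April 1996 — 4th Tuesday is April 23, 1996.
May 1996 — 4th Tuesday is May 28, 1996.
4th Tuesday of June 1996: June 25, 1996.
4th Tuesday of July 1996: July 23, 1996.
August 1996 — 4th Tuesday is August 27, 1996.

August 27, 1996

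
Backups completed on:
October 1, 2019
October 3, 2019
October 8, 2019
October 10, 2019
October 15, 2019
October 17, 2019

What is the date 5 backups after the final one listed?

Every event lands on a Tuesday or Thursday (gaps cycle 2, 5, 2, 5, 2).
So the schedule is: every Tuesday and Thursday.
The following Tuesday is October 22, 2019.
Next Thursday: October 24, 2019.
The following Tuesday is October 29, 2019.
Next Thursday: October 31, 2019.
The following Tuesday is November 5, 2019.

November 5, 2019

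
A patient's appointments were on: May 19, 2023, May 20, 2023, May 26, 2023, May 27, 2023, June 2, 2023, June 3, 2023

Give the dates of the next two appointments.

June 9, 2023; June 10, 2023

Every event lands on a Friday or Saturday (gaps cycle 1, 6, 1, 6, 1).
So the schedule is: every Friday and Saturday.
Next Friday: June 9, 2023.
The following Saturday is June 10, 2023.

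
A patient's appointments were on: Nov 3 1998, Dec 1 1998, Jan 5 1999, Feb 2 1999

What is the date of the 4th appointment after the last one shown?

Gaps: 28, 35, 28 days — a mix of 28 and 35. Every date is a Tuesday.
Each is the 1st Tuesday of its month.
1st Tuesday of March 1999: Mar 2 1999.
April 1999 — 1st Tuesday is Apr 6 1999.
May 1999 — 1st Tuesday is May 4 1999.
June 1999 — 1st Tuesday is Jun 1 1999.

Jun 1 1999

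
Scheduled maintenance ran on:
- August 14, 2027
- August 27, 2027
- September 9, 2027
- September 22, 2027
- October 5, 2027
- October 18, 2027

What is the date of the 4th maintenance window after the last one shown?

The spacing is 13, 13, 13, 13, 13 days — always 13 days.
October 18, 2027 + 13 days = October 31, 2027.
October 31, 2027 + 13 days = November 13, 2027.
November 13, 2027 + 13 days = November 26, 2027.
November 26, 2027 + 13 days = December 9, 2027.

December 9, 2027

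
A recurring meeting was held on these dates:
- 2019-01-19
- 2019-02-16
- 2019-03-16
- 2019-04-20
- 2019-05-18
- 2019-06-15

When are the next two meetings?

2019-07-20, 2019-08-17

All dates are Saturdays, 28, 28, 35, 28, 28 days apart.
Specifically, the 3rd Saturday of each month.
July 2019 — 3rd Saturday is 2019-07-20.
August 2019 — 3rd Saturday is 2019-08-17.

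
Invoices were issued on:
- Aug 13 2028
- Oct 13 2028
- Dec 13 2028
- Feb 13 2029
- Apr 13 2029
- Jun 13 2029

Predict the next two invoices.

Each date is the 13th; the gaps (61, 61, 62, 59, 61) track the month lengths.
The rule is the 13th of every 2 months.
August 2029: Aug 13 2029.
October 2029: Oct 13 2029.

Aug 13 2029, Oct 13 2029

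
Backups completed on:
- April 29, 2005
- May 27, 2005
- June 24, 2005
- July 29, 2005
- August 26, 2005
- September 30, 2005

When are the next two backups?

October 28, 2005; November 25, 2005

Every date is a Friday; gaps 28, 28, 35, 28, 35 days.
Each is the last Friday of its month (at least one falls on the 29th or later, ruling out '4th Friday').
Last Friday of October 2005: October 28, 2005.
November 2005 ends with Friday November 25, 2005.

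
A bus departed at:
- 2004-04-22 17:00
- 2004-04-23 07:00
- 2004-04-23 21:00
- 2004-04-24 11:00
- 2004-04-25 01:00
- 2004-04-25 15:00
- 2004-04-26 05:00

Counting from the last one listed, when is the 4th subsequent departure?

The interval is a steady 14 hours (14, 14, 14, 14, 14, 14).
2004-04-26 05:00 + 14 h = 2004-04-26 19:00.
2004-04-26 19:00 + 14 h = 2004-04-27 09:00.
2004-04-27 09:00 + 14 h = 2004-04-27 23:00.
2004-04-27 23:00 + 14 h = 2004-04-28 13:00.

2004-04-28 13:00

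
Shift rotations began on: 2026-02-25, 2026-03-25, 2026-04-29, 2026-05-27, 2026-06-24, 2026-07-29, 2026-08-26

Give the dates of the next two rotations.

All Wednesdays; the gaps (28, 35, 28, 28, 35, 28) vary with month length.
This is the last Wednesday of each month.
Last Wednesday of September 2026: 2026-09-30.
Last Wednesday of October 2026: 2026-10-28.

2026-09-30, 2026-10-28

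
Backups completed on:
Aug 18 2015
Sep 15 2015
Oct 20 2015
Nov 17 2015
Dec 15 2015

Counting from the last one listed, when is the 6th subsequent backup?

All dates are Tuesdays, 28, 35, 28, 28 days apart.
Specifically, the 3rd Tuesday of each month.
3rd Tuesday of January 2016: Jan 19 2016.
3rd Tuesday of February 2016: Feb 16 2016.
3rd Tuesday of March 2016: Mar 15 2016.
April 2016 — 3rd Tuesday is Apr 19 2016.
3rd Tuesday of May 2016: May 17 2016.
3rd Tuesday of June 2016: Jun 21 2016.

Jun 21 2016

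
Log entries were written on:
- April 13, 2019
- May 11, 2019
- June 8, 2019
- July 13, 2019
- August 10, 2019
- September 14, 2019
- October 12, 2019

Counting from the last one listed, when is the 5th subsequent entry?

March 14, 2020

All dates are Saturdays, 28, 28, 35, 28, 35, 28 days apart.
Specifically, the 2nd Saturday of each month.
2nd Saturday of November 2019: November 9, 2019.
December 2019 — 2nd Saturday is December 14, 2019.
2nd Saturday of January 2020: January 11, 2020.
2nd Saturday of February 2020: February 8, 2020.
March 2020 — 2nd Saturday is March 14, 2020.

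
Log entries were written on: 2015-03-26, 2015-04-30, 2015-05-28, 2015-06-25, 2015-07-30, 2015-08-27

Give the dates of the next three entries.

All Thursdays; the gaps (35, 28, 28, 35, 28) vary with month length.
This is the last Thursday of each month.
September 2015 ends with Thursday 2015-09-24.
October 2015 ends with Thursday 2015-10-29.
November 2015 ends with Thursday 2015-11-26.

2015-09-24, 2015-10-29, 2015-11-26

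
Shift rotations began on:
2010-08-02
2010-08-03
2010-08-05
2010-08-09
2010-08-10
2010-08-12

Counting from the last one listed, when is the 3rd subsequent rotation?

2010-08-19

Every event lands on a Monday or Tuesday or Thursday (gaps cycle 1, 2, 4, 1, 2).
So the schedule is: every Monday, Tuesday and Thursday.
Next Monday: 2010-08-16.
Next Tuesday: 2010-08-17.
The following Thursday is 2010-08-19.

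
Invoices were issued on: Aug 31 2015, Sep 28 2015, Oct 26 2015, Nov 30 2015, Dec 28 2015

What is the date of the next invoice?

Jan 25 2016

All Mondays; the gaps (28, 28, 35, 28) vary with month length.
This is the last Monday of each month.
Last Monday of January 2016: Jan 25 2016.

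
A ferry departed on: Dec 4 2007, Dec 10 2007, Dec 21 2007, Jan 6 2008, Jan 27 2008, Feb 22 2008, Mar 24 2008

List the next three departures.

Intervals are 6, 11, 16, 21, 26, 31 days — an arithmetic progression with common difference 5.
Next gap: 36 days. Mar 24 2008 + 36 days = Apr 29 2008.
Next gap: 41 days. Apr 29 2008 + 41 days = Jun 9 2008.
Next gap: 46 days. Jun 9 2008 + 46 days = Jul 25 2008.

Apr 29 2008, Jun 9 2008, Jul 25 2008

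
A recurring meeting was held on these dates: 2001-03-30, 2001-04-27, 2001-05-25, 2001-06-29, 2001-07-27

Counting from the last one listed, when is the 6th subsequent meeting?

Every date is a Friday; gaps 28, 28, 35, 28 days.
Each is the last Friday of its month (at least one falls on the 29th or later, ruling out '4th Friday').
Last Friday of August 2001: 2001-08-31.
Last Friday of September 2001: 2001-09-28.
October 2001 ends with Friday 2001-10-26.
Last Friday of November 2001: 2001-11-30.
Last Friday of December 2001: 2001-12-28.
January 2002 ends with Friday 2002-01-25.

2002-01-25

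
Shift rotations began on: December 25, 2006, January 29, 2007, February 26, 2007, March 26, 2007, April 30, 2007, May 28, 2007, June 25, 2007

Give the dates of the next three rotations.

These are Mondays with 35, 28, 28, 35, 28, 28-day gaps.
Each is the final Monday of its month — January 29, 2007 is past the 28th, so '4th Monday' doesn't fit.
Last Monday of July 2007: July 30, 2007.
August 2007 ends with Monday August 27, 2007.
September 2007 ends with Monday September 24, 2007.

July 30, 2007; August 27, 2007; September 24, 2007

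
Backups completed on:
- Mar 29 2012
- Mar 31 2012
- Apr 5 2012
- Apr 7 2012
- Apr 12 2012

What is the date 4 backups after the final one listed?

The gap pattern 2, 5, 2, 5 repeats every 2 events.
These are the Thursdays and Saturdays of each week.
The following Saturday is Apr 14 2012.
Next Thursday: Apr 19 2012.
Next Saturday: Apr 21 2012.
Next Thursday: Apr 26 2012.

Apr 26 2012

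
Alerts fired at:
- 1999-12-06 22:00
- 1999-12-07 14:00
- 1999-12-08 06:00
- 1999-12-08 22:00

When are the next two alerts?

1999-12-09 14:00, 1999-12-10 06:00

Spacing: 16, 16, 16 h — constant 16 h.
1999-12-08 22:00 + 16 h = 1999-12-09 14:00.
1999-12-09 14:00 + 16 h = 1999-12-10 06:00.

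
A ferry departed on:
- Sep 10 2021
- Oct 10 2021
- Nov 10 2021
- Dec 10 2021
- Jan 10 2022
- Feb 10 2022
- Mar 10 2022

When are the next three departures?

Apr 10 2022, May 10 2022, Jun 10 2022

Gaps: 30, 31, 30, 31, 31, 28 days — not constant. Every event is on the 10th of the month.
Pattern: the 10th of each month.
Next: April 2022 → Apr 10 2022.
May 2022: May 10 2022.
Next: June 2022 → Jun 10 2022.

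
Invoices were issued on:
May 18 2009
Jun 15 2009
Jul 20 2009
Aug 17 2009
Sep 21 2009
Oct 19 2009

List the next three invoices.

Nov 16 2009, Dec 21 2009, Jan 18 2010

All dates are Mondays, 28, 35, 28, 35, 28 days apart.
Specifically, the 3rd Monday of each month.
3rd Monday of November 2009: Nov 16 2009.
December 2009 — 3rd Monday is Dec 21 2009.
January 2010 — 3rd Monday is Jan 18 2010.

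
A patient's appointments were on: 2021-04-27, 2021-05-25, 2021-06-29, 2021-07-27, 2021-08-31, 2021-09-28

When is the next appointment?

2021-10-26

Every date is a Tuesday; gaps 28, 35, 28, 35, 28 days.
Each is the last Tuesday of its month (at least one falls on the 29th or later, ruling out '4th Tuesday').
Last Tuesday of October 2021: 2021-10-26.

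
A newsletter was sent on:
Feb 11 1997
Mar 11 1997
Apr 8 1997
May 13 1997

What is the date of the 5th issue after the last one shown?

All dates are Tuesdays, 28, 28, 35 days apart.
Specifically, the 2nd Tuesday of each month.
2nd Tuesday of June 1997: Jun 10 1997.
July 1997 — 2nd Tuesday is Jul 8 1997.
2nd Tuesday of August 1997: Aug 12 1997.
September 1997 — 2nd Tuesday is Sep 9 1997.
2nd Tuesday of October 1997: Oct 14 1997.

Oct 14 1997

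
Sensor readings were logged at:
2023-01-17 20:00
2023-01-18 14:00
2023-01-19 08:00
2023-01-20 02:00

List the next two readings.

2023-01-20 20:00, 2023-01-21 14:00

Spacing: 18, 18, 18 h — constant 18 h.
2023-01-20 02:00 + 18 h = 2023-01-20 20:00.
2023-01-20 20:00 + 18 h = 2023-01-21 14:00.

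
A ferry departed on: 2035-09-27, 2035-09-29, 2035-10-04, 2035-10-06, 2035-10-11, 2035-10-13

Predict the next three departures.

Gaps: 2, 5, 2, 5, 2 days — not constant, but cyclic with period 2.
The events fall on every Thursday and Saturday.
Next Thursday: 2035-10-18.
The following Saturday is 2035-10-20.
The following Thursday is 2035-10-25.

2035-10-18, 2035-10-20, 2035-10-25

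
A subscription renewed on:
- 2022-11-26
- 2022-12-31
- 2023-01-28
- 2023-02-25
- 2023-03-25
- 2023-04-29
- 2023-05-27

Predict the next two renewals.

These are Saturdays with 35, 28, 28, 28, 35, 28-day gaps.
Each is the final Saturday of its month — 2022-12-31 is past the 28th, so '4th Saturday' doesn't fit.
Last Saturday of June 2023: 2023-06-24.
Last Saturday of July 2023: 2023-07-29.

2023-06-24, 2023-07-29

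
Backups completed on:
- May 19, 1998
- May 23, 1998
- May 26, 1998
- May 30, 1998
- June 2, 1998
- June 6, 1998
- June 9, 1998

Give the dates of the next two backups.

June 13, 1998; June 16, 1998

The gap pattern 4, 3, 4, 3, 4, 3 repeats every 2 events.
These are the Tuesdays and Saturdays of each week.
Next Saturday: June 13, 1998.
Next Tuesday: June 16, 1998.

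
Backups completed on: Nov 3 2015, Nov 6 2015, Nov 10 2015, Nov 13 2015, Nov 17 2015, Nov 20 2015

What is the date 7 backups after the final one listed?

Every event lands on a Tuesday or Friday (gaps cycle 3, 4, 3, 4, 3).
So the schedule is: every Tuesday and Friday.
The following Tuesday is Nov 24 2015.
Next Friday: Nov 27 2015.
Next Tuesday: Dec 1 2015.
Next Friday: Dec 4 2015.
The following Tuesday is Dec 8 2015.
The following Friday is Dec 11 2015.
Next Tuesday: Dec 15 2015.

Dec 15 2015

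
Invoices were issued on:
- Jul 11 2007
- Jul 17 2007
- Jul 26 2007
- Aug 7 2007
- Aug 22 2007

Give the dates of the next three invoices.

Sep 9 2007, Sep 30 2007, Oct 24 2007

Gaps: 6, 9, 12, 15 days — each gap is 3 larger than the previous one.
Next gap: 18 days. Aug 22 2007 + 18 days = Sep 9 2007.
Next gap: 21 days. Sep 9 2007 + 21 days = Sep 30 2007.
Next gap: 24 days. Sep 30 2007 + 24 days = Oct 24 2007.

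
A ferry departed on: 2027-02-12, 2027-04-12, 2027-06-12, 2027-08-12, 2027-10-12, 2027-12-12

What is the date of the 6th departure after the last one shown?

2028-12-12

The day-of-month is always 12 (59, 61, 61, 61, 61 days between events).
So this recurs on the 12th of every 2 months.
Next: February 2028 → 2028-02-12.
April 2028: 2028-04-12.
June 2028: 2028-06-12.
August 2028: 2028-08-12.
Next: October 2028 → 2028-10-12.
Next: December 2028 → 2028-12-12.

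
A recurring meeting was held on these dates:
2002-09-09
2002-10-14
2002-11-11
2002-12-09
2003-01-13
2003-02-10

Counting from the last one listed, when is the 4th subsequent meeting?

All dates are Mondays, 35, 28, 28, 35, 28 days apart.
Specifically, the 2nd Monday of each month.
2nd Monday of March 2003: 2003-03-10.
2nd Monday of April 2003: 2003-04-14.
2nd Monday of May 2003: 2003-05-12.
2nd Monday of June 2003: 2003-06-09.

2003-06-09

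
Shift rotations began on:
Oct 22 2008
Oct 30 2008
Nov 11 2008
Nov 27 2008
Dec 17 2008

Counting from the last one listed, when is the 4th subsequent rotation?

Apr 16 2009

The spacing grows by 4 each time: 8, 12, 16, 20 days.
Next gap: 24 days. Dec 17 2008 + 24 days = Jan 10 2009.
Next gap: 28 days. Jan 10 2009 + 28 days = Feb 7 2009.
Next gap: 32 days. Feb 7 2009 + 32 days = Mar 11 2009.
Next gap: 36 days. Mar 11 2009 + 36 days = Apr 16 2009.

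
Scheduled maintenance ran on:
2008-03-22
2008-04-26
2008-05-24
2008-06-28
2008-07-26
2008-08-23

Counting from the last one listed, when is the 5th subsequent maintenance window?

All dates are Saturdays, 35, 28, 35, 28, 28 days apart.
Specifically, the 4th Saturday of each month.
September 2008 — 4th Saturday is 2008-09-27.
October 2008 — 4th Saturday is 2008-10-25.
4th Saturday of November 2008: 2008-11-22.
4th Saturday of December 2008: 2008-12-27.
4th Saturday of January 2009: 2009-01-24.

2009-01-24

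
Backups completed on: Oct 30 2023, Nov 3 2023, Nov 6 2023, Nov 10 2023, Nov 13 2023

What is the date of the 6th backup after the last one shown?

Dec 4 2023

Every event lands on a Monday or Friday (gaps cycle 4, 3, 4, 3).
So the schedule is: every Monday and Friday.
The following Friday is Nov 17 2023.
Next Monday: Nov 20 2023.
The following Friday is Nov 24 2023.
The following Monday is Nov 27 2023.
Next Friday: Dec 1 2023.
Next Monday: Dec 4 2023.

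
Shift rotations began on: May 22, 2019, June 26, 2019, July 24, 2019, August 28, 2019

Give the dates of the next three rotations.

All dates are Wednesdays, 35, 28, 35 days apart.
Specifically, the 4th Wednesday of each month.
September 2019 — 4th Wednesday is September 25, 2019.
October 2019 — 4th Wednesday is October 23, 2019.
4th Wednesday of November 2019: November 27, 2019.

September 25, 2019; October 23, 2019; November 27, 2019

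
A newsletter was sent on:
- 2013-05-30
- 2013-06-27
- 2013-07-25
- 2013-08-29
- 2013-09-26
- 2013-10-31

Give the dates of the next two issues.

2013-11-28, 2013-12-26

These are Thursdays with 28, 28, 35, 28, 35-day gaps.
Each is the final Thursday of its month — 2013-05-30 is past the 28th, so '4th Thursday' doesn't fit.
November 2013 ends with Thursday 2013-11-28.
December 2013 ends with Thursday 2013-12-26.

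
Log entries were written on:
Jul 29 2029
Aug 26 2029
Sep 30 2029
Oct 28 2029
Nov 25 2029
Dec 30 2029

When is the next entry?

Jan 27 2030

These are Sundays with 28, 35, 28, 28, 35-day gaps.
Each is the final Sunday of its month — Jul 29 2029 is past the 28th, so '4th Sunday' doesn't fit.
January 2030 ends with Sunday Jan 27 2030.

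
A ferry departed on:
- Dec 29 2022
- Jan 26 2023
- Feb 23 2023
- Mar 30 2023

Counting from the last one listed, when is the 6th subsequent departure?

Sep 28 2023

Every date is a Thursday; gaps 28, 28, 35 days.
Each is the last Thursday of its month (at least one falls on the 29th or later, ruling out '4th Thursday').
Last Thursday of April 2023: Apr 27 2023.
Last Thursday of May 2023: May 25 2023.
June 2023 ends with Thursday Jun 29 2023.
Last Thursday of July 2023: Jul 27 2023.
Last Thursday of August 2023: Aug 31 2023.
September 2023 ends with Thursday Sep 28 2023.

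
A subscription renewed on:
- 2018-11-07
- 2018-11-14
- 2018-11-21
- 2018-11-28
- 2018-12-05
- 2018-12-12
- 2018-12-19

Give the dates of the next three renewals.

2018-12-26, 2019-01-02, 2019-01-09

Every event comes 7 days after the last (7, 7, 7, 7, 7, 7).
2018-12-19 + 7 days = 2018-12-26.
2018-12-26 + 7 days = 2019-01-02.
2019-01-02 + 7 days = 2019-01-09.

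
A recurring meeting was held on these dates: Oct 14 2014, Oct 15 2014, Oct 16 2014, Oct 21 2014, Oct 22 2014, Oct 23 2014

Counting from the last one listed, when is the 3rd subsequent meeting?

Oct 30 2014

The gap pattern 1, 1, 5, 1, 1 repeats every 3 events.
These are the Tuesdays, Wednesdays and Thursdays of each week.
The following Tuesday is Oct 28 2014.
Next Wednesday: Oct 29 2014.
The following Thursday is Oct 30 2014.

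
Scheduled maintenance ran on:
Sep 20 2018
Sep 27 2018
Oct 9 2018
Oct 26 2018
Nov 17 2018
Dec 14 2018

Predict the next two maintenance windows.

Jan 15 2019, Feb 21 2019

Intervals are 7, 12, 17, 22, 27 days — an arithmetic progression with common difference 5.
Next gap: 32 days. Dec 14 2018 + 32 days = Jan 15 2019.
Next gap: 37 days. Jan 15 2019 + 37 days = Feb 21 2019.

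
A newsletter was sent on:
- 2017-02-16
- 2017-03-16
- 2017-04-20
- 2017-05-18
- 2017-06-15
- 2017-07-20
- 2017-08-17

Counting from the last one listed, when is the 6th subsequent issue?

Gaps: 28, 35, 28, 28, 35, 28 days — a mix of 28 and 35. Every date is a Thursday.
Each is the 3rd Thursday of its month.
3rd Thursday of September 2017: 2017-09-21.
3rd Thursday of October 2017: 2017-10-19.
November 2017 — 3rd Thursday is 2017-11-16.
December 2017 — 3rd Thursday is 2017-12-21.
January 2018 — 3rd Thursday is 2018-01-18.
February 2018 — 3rd Thursday is 2018-02-15.

2018-02-15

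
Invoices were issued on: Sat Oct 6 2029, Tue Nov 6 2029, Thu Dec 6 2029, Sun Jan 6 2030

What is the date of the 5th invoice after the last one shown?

Thu Jun 6 2030

The day-of-month is always 6 (31, 30, 31 days between events).
So this recurs on the 6th of each month.
Next: February 2030 → Wed Feb 6 2030.
Next: March 2030 → Wed Mar 6 2030.
April 2030: Sat Apr 6 2030.
May 2030: Mon May 6 2030.
June 2030: Thu Jun 6 2030.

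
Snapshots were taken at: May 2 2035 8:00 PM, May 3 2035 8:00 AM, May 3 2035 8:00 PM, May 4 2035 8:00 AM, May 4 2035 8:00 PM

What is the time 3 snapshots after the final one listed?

May 6 2035 8:00 AM

Gaps: 12, 12, 12, 12 hours — each event is 12 hours after the previous one.
May 4 2035 8:00 PM + 12 h = May 5 2035 8:00 AM.
May 5 2035 8:00 AM + 12 h = May 5 2035 8:00 PM.
May 5 2035 8:00 PM + 12 h = May 6 2035 8:00 AM.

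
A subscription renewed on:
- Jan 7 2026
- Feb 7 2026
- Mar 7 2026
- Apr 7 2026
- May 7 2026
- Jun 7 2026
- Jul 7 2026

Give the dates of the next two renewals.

Gaps: 31, 28, 31, 30, 31, 30 days — not constant. Every event is on the 7th of the month.
Pattern: the 7th of each month.
August 2026: Aug 7 2026.
September 2026: Sep 7 2026.

Aug 7 2026, Sep 7 2026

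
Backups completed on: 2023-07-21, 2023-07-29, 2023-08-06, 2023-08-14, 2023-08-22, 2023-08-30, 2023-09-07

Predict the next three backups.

2023-09-15, 2023-09-23, 2023-10-01

The spacing is 8, 8, 8, 8, 8, 8 days — always 8 days.
2023-09-07 + 8 days = 2023-09-15.
2023-09-15 + 8 days = 2023-09-23.
2023-09-23 + 8 days = 2023-10-01.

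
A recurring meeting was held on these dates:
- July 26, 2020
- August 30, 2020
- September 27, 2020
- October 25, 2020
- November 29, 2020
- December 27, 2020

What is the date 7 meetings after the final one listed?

All Sundays; the gaps (35, 28, 28, 35, 28) vary with month length.
This is the last Sunday of each month.
Last Sunday of January 2021: January 31, 2021.
February 2021 ends with Sunday February 28, 2021.
Last Sunday of March 2021: March 28, 2021.
Last Sunday of April 2021: April 25, 2021.
Last Sunday of May 2021: May 30, 2021.
June 2021 ends with Sunday June 27, 2021.
July 2021 ends with Sunday July 25, 2021.

July 25, 2021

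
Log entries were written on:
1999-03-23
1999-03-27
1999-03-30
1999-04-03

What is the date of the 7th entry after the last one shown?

1999-04-27

The gap pattern 4, 3, 4 repeats every 2 events.
These are the Tuesdays and Saturdays of each week.
Next Tuesday: 1999-04-06.
The following Saturday is 1999-04-10.
The following Tuesday is 1999-04-13.
The following Saturday is 1999-04-17.
The following Tuesday is 1999-04-20.
Next Saturday: 1999-04-24.
Next Tuesday: 1999-04-27.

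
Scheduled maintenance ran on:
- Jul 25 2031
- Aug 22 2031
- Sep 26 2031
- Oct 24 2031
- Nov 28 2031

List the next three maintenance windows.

Dec 26 2031, Jan 23 2032, Feb 27 2032

Gaps: 28, 35, 28, 35 days — a mix of 28 and 35. Every date is a Friday.
Each is the 4th Friday of its month.
4th Friday of December 2031: Dec 26 2031.
4th Friday of January 2032: Jan 23 2032.
February 2032 — 4th Friday is Feb 27 2032.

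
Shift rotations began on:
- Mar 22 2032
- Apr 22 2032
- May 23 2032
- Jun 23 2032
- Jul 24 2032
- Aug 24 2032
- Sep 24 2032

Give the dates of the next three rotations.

Every event comes 31 days after the last (31, 31, 31, 31, 31, 31).
Sep 24 2032 + 31 days = Oct 25 2032.
Oct 25 2032 + 31 days = Nov 25 2032.
Nov 25 2032 + 31 days = Dec 26 2032.

Oct 25 2032, Nov 25 2032, Dec 26 2032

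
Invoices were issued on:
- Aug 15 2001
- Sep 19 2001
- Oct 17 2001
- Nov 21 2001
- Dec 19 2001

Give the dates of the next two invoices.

Gaps: 35, 28, 35, 28 days — a mix of 28 and 35. Every date is a Wednesday.
Each is the 3rd Wednesday of its month.
3rd Wednesday of January 2002: Jan 16 2002.
February 2002 — 3rd Wednesday is Feb 20 2002.

Jan 16 2002, Feb 20 2002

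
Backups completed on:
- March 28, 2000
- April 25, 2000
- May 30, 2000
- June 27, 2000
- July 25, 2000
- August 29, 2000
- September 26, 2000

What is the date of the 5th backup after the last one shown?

February 27, 2001

These are Tuesdays with 28, 35, 28, 28, 35, 28-day gaps.
Each is the final Tuesday of its month — May 30, 2000 is past the 28th, so '4th Tuesday' doesn't fit.
Last Tuesday of October 2000: October 31, 2000.
November 2000 ends with Tuesday November 28, 2000.
December 2000 ends with Tuesday December 26, 2000.
Last Tuesday of January 2001: January 30, 2001.
Last Tuesday of February 2001: February 27, 2001.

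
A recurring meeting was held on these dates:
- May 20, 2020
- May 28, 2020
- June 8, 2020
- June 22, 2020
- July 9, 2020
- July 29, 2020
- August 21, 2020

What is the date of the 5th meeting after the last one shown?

January 28, 2021

Intervals are 8, 11, 14, 17, 20, 23 days — an arithmetic progression with common difference 3.
Next gap: 26 days. August 21, 2020 + 26 days = September 16, 2020.
Next gap: 29 days. September 16, 2020 + 29 days = October 15, 2020.
Next gap: 32 days. October 15, 2020 + 32 days = November 16, 2020.
Next gap: 35 days. November 16, 2020 + 35 days = December 21, 2020.
Next gap: 38 days. December 21, 2020 + 38 days = January 28, 2021.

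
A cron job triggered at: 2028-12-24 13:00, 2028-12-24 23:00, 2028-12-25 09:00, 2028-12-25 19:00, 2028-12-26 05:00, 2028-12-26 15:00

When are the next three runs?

The interval is a steady 10 hours (10, 10, 10, 10, 10).
2028-12-26 15:00 + 10 h = 2028-12-27 01:00.
2028-12-27 01:00 + 10 h = 2028-12-27 11:00.
2028-12-27 11:00 + 10 h = 2028-12-27 21:00.

2028-12-27 01:00, 2028-12-27 11:00, 2028-12-27 21:00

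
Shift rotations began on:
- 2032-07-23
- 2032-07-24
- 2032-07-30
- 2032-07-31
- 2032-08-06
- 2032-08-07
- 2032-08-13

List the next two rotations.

2032-08-14, 2032-08-20

The gap pattern 1, 6, 1, 6, 1, 6 repeats every 2 events.
These are the Fridays and Saturdays of each week.
The following Saturday is 2032-08-14.
The following Friday is 2032-08-20.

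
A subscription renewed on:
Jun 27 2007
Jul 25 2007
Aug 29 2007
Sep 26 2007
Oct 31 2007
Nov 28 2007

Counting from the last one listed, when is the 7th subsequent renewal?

Every date is a Wednesday; gaps 28, 35, 28, 35, 28 days.
Each is the last Wednesday of its month (at least one falls on the 29th or later, ruling out '4th Wednesday').
December 2007 ends with Wednesday Dec 26 2007.
Last Wednesday of January 2008: Jan 30 2008.
Last Wednesday of February 2008: Feb 27 2008.
March 2008 ends with Wednesday Mar 26 2008.
April 2008 ends with Wednesday Apr 30 2008.
May 2008 ends with Wednesday May 28 2008.
June 2008 ends with Wednesday Jun 25 2008.

Jun 25 2008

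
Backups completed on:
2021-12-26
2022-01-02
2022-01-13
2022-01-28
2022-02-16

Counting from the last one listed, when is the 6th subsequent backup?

2022-09-02

The spacing grows by 4 each time: 7, 11, 15, 19 days.
Next gap: 23 days. 2022-02-16 + 23 days = 2022-03-11.
Next gap: 27 days. 2022-03-11 + 27 days = 2022-04-07.
Next gap: 31 days. 2022-04-07 + 31 days = 2022-05-08.
Next gap: 35 days. 2022-05-08 + 35 days = 2022-06-12.
Next gap: 39 days. 2022-06-12 + 39 days = 2022-07-21.
Next gap: 43 days. 2022-07-21 + 43 days = 2022-09-02.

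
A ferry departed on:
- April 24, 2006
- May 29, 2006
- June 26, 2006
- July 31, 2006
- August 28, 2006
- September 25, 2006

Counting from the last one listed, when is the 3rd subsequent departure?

All Mondays; the gaps (35, 28, 35, 28, 28) vary with month length.
This is the last Monday of each month.
Last Monday of October 2006: October 30, 2006.
November 2006 ends with Monday November 27, 2006.
Last Monday of December 2006: December 25, 2006.

December 25, 2006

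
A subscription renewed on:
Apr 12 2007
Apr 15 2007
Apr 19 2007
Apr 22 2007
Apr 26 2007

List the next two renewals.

Every event lands on a Thursday or Sunday (gaps cycle 3, 4, 3, 4).
So the schedule is: every Thursday and Sunday.
The following Sunday is Apr 29 2007.
The following Thursday is May 3 2007.

Apr 29 2007, May 3 2007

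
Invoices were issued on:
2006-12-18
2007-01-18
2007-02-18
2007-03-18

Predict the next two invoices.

2007-04-18, 2007-05-18

Gaps: 31, 31, 28 days — not constant. Every event is on the 18th of the month.
Pattern: the 18th of each month.
April 2007: 2007-04-18.
May 2007: 2007-05-18.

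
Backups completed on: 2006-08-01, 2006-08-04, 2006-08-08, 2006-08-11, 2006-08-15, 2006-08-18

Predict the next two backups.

Gaps: 3, 4, 3, 4, 3 days — not constant, but cyclic with period 2.
The events fall on every Tuesday and Friday.
Next Tuesday: 2006-08-22.
The following Friday is 2006-08-25.

2006-08-22, 2006-08-25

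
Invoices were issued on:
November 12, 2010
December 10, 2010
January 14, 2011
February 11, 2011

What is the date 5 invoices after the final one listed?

These are Fridays at 28- or 35-day spacing (28, 35, 28).
The pattern: 2nd Friday of the month.
2nd Friday of March 2011: March 11, 2011.
April 2011 — 2nd Friday is April 8, 2011.
2nd Friday of May 2011: May 13, 2011.
June 2011 — 2nd Friday is June 10, 2011.
2nd Friday of July 2011: July 8, 2011.

July 8, 2011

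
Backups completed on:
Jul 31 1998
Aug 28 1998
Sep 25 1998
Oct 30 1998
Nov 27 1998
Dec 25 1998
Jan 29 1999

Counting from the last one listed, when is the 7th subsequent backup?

Aug 27 1999

These are Fridays with 28, 28, 35, 28, 28, 35-day gaps.
Each is the final Friday of its month — Jul 31 1998 is past the 28th, so '4th Friday' doesn't fit.
February 1999 ends with Friday Feb 26 1999.
March 1999 ends with Friday Mar 26 1999.
Last Friday of April 1999: Apr 30 1999.
May 1999 ends with Friday May 28 1999.
June 1999 ends with Friday Jun 25 1999.
July 1999 ends with Friday Jul 30 1999.
Last Friday of August 1999: Aug 27 1999.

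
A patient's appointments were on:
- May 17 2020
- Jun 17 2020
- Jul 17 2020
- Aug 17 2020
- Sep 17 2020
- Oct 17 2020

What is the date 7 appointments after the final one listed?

May 17 2021

The day-of-month is always 17 (31, 30, 31, 31, 30 days between events).
So this recurs on the 17th of each month.
Next: November 2020 → Nov 17 2020.
Next: December 2020 → Dec 17 2020.
Next: January 2021 → Jan 17 2021.
Next: February 2021 → Feb 17 2021.
Next: March 2021 → Mar 17 2021.
Next: April 2021 → Apr 17 2021.
May 2021: May 17 2021.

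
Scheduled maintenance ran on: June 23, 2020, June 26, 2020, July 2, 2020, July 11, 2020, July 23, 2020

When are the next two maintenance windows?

Intervals are 3, 6, 9, 12 days — an arithmetic progression with common difference 3.
Next gap: 15 days. July 23, 2020 + 15 days = August 7, 2020.
Next gap: 18 days. August 7, 2020 + 18 days = August 25, 2020.

August 7, 2020; August 25, 2020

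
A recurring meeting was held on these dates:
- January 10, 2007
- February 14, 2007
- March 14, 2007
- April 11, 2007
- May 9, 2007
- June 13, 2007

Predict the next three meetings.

July 11, 2007; August 8, 2007; September 12, 2007

These are Wednesdays at 28- or 35-day spacing (35, 28, 28, 28, 35).
The pattern: 2nd Wednesday of the month.
July 2007 — 2nd Wednesday is July 11, 2007.
2nd Wednesday of August 2007: August 8, 2007.
September 2007 — 2nd Wednesday is September 12, 2007.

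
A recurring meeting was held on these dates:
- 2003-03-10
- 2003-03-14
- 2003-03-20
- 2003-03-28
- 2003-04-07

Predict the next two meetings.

2003-04-19, 2003-05-03

Intervals are 4, 6, 8, 10 days — an arithmetic progression with common difference 2.
Next gap: 12 days. 2003-04-07 + 12 days = 2003-04-19.
Next gap: 14 days. 2003-04-19 + 14 days = 2003-05-03.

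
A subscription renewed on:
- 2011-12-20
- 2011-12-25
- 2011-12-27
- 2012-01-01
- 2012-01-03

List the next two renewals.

The gap pattern 5, 2, 5, 2 repeats every 2 events.
These are the Tuesdays and Sundays of each week.
The following Sunday is 2012-01-08.
The following Tuesday is 2012-01-10.

2012-01-08, 2012-01-10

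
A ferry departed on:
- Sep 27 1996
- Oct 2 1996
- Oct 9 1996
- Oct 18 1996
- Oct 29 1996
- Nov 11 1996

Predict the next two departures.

The spacing grows by 2 each time: 5, 7, 9, 11, 13 days.
Next gap: 15 days. Nov 11 1996 + 15 days = Nov 26 1996.
Next gap: 17 days. Nov 26 1996 + 17 days = Dec 13 1996.

Nov 26 1996, Dec 13 1996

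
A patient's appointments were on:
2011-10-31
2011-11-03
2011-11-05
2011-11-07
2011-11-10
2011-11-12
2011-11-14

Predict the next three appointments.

The gap pattern 3, 2, 2, 3, 2, 2 repeats every 3 events.
These are the Mondays, Thursdays and Saturdays of each week.
Next Thursday: 2011-11-17.
Next Saturday: 2011-11-19.
The following Monday is 2011-11-21.

2011-11-17, 2011-11-19, 2011-11-21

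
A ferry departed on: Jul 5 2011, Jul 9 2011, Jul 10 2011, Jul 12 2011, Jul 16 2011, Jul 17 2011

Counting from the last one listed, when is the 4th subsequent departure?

Gaps: 4, 1, 2, 4, 1 days — not constant, but cyclic with period 3.
The events fall on every Tuesday, Saturday and Sunday.
Next Tuesday: Jul 19 2011.
Next Saturday: Jul 23 2011.
The following Sunday is Jul 24 2011.
Next Tuesday: Jul 26 2011.

Jul 26 2011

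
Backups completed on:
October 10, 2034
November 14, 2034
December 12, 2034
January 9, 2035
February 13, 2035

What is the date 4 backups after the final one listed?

June 12, 2035

Gaps: 35, 28, 28, 35 days — a mix of 28 and 35. Every date is a Tuesday.
Each is the 2nd Tuesday of its month.
2nd Tuesday of March 2035: March 13, 2035.
2nd Tuesday of April 2035: April 10, 2035.
May 2035 — 2nd Tuesday is May 8, 2035.
2nd Tuesday of June 2035: June 12, 2035.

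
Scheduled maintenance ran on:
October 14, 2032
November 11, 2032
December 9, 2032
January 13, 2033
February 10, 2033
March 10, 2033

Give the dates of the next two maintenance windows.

April 14, 2033; May 12, 2033

All dates are Thursdays, 28, 28, 35, 28, 28 days apart.
Specifically, the 2nd Thursday of each month.
April 2033 — 2nd Thursday is April 14, 2033.
2nd Thursday of May 2033: May 12, 2033.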